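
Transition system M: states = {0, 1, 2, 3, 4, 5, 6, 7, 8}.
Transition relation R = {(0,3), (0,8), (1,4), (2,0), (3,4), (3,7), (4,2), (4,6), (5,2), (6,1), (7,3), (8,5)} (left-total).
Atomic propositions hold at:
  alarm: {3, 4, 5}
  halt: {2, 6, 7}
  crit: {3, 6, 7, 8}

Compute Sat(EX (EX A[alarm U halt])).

{0, 1, 2, 3, 6, 7, 8}

A[alarm U halt]: least fixpoint, start Z0 = Sat(halt) = {2, 6, 7}, add states in Sat(alarm) with every successor in Z. Z1 = {2, 4, 5, 6, 7}; Z2 = {2, 3, 4, 5, 6, 7}; fixed.
Sat(A[alarm U halt]) = {2, 3, 4, 5, 6, 7}
Sat(EX A[alarm U halt]) = {s : some successor in {2, 3, 4, 5, 6, 7}} = {0, 1, 3, 4, 5, 7, 8}
Sat(EX (EX A[alarm U halt])) = {s : some successor in {0, 1, 3, 4, 5, 7, 8}} = {0, 1, 2, 3, 6, 7, 8}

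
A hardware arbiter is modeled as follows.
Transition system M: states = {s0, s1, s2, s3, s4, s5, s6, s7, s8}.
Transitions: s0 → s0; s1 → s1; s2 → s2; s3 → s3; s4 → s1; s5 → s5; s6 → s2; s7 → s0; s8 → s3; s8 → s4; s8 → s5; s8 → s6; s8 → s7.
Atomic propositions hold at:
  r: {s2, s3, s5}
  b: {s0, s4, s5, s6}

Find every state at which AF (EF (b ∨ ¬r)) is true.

Sat(¬r) = {s0, s1, s4, s6, s7, s8}
Sat(b ∨ ¬r) = {s0, s1, s4, s5, s6, s7, s8}
EF (b ∨ ¬r): least fixpoint, start Z0 = {s0, s1, s4, s5, s6, s7, s8}, add states with some successor in Z. Already a fixed point.
Sat(EF (b ∨ ¬r)) = {s0, s1, s4, s5, s6, s7, s8}
AF (EF (b ∨ ¬r)): least fixpoint, start Z0 = {s0, s1, s4, s5, s6, s7, s8}, add states with every successor in Z. Already a fixed point.
Sat(AF (EF (b ∨ ¬r))) = {s0, s1, s4, s5, s6, s7, s8}

{s0, s1, s4, s5, s6, s7, s8}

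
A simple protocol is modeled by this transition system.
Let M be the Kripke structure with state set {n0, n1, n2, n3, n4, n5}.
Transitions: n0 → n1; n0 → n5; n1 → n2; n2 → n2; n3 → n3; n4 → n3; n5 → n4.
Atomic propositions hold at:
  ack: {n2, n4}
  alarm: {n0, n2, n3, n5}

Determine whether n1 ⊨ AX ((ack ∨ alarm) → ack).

Sat(ack ∨ alarm) = {n0, n2, n3, n4, n5}
Sat((ack ∨ alarm) → ack) = {n1, n2, n4}
Sat(AX ((ack ∨ alarm) → ack)) = {s : every successor in {n1, n2, n4}} = {n1, n2, n5}
n1 ∈ Sat(AX ((ack ∨ alarm) → ack)) = {n1, n2, n5}, so the formula holds at n1.

Yes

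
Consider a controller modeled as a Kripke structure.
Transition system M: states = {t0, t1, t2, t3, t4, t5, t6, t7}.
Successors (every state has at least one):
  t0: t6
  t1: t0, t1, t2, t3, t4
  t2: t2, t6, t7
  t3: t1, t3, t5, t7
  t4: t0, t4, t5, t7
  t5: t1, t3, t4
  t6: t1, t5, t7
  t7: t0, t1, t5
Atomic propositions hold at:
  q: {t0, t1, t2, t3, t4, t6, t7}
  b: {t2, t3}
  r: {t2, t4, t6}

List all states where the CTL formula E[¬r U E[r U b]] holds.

Sat(¬r) = {t0, t1, t3, t5, t7}
E[r U b]: least fixpoint, start Z0 = Sat(b) = {t2, t3}, add states in Sat(r) with some successor in Z. Already a fixed point.
Sat(E[r U b]) = {t2, t3}
E[¬r U E[r U b]]: least fixpoint, start Z0 = Sat(E[r U b]) = {t2, t3}, add states in Sat(¬r) with some successor in Z. Z1 = {t1, t2, t3, t5}; Z2 = {t1, t2, t3, t5, t7}; fixed.
Sat(E[¬r U E[r U b]]) = {t1, t2, t3, t5, t7}

{t1, t2, t3, t5, t7}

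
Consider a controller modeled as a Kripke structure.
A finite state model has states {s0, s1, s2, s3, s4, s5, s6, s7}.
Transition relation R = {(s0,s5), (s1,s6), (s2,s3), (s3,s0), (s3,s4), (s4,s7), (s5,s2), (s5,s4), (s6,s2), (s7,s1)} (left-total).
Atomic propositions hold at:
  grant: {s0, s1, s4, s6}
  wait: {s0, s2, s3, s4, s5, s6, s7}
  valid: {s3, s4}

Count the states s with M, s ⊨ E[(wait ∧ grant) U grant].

Sat(wait ∧ grant) = {s0, s4, s6}
E[(wait ∧ grant) U grant]: least fixpoint, start Z0 = Sat(grant) = {s0, s1, s4, s6}, add states in Sat(wait ∧ grant) with some successor in Z. Already a fixed point.
Sat(E[(wait ∧ grant) U grant]) = {s0, s1, s4, s6}
|Sat(E[(wait ∧ grant) U grant])| = |{s0, s1, s4, s6}| = 4.

4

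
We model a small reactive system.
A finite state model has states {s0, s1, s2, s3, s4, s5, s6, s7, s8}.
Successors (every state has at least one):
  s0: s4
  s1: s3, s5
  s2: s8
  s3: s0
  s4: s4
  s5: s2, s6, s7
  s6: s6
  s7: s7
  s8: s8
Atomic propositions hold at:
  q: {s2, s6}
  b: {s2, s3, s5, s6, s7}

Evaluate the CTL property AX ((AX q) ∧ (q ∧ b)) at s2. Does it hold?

Sat(AX q) = {s : every successor in {s2, s6}} = {s6}
Sat(q ∧ b) = {s2, s6}
Sat((AX q) ∧ (q ∧ b)) = {s6}
Sat(AX ((AX q) ∧ (q ∧ b))) = {s : every successor in {s6}} = {s6}
s2 ∉ Sat(AX ((AX q) ∧ (q ∧ b))) = {s6}, so the formula does not hold at s2.

No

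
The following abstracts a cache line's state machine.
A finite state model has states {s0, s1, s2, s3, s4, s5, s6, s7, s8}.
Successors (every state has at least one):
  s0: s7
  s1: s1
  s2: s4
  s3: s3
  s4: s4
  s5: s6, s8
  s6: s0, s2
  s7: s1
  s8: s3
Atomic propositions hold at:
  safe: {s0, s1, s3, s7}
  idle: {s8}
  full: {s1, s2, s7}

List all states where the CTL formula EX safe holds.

Sat(EX safe) = {s : some successor in {s0, s1, s3, s7}} = {s0, s1, s3, s6, s7, s8}

{s0, s1, s3, s6, s7, s8}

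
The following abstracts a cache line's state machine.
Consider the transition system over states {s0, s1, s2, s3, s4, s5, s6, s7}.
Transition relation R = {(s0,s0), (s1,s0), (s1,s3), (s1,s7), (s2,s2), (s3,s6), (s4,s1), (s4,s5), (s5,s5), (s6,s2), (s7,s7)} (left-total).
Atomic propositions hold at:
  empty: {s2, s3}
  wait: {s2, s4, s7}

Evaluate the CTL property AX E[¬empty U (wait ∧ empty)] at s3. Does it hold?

Yes

Sat(¬empty) = {s0, s1, s4, s5, s6, s7}
Sat(wait ∧ empty) = {s2}
E[¬empty U (wait ∧ empty)]: least fixpoint, start Z0 = Sat((wait ∧ empty)) = {s2}, add states in Sat(¬empty) with some successor in Z. Z1 = {s2, s6}; fixed.
Sat(E[¬empty U (wait ∧ empty)]) = {s2, s6}
Sat(AX E[¬empty U (wait ∧ empty)]) = {s : every successor in {s2, s6}} = {s2, s3, s6}
s3 ∈ Sat(AX E[¬empty U (wait ∧ empty)]) = {s2, s3, s6}, so the formula holds at s3.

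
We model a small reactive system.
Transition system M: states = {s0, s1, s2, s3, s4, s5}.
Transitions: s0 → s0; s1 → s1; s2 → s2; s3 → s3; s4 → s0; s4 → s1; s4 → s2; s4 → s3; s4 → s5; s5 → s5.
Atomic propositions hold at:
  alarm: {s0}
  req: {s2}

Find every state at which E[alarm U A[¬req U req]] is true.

{s2}

Sat(¬req) = {s0, s1, s3, s4, s5}
A[¬req U req]: least fixpoint, start Z0 = Sat(req) = {s2}, add states in Sat(¬req) with every successor in Z. Already a fixed point.
Sat(A[¬req U req]) = {s2}
E[alarm U A[¬req U req]]: least fixpoint, start Z0 = Sat(A[¬req U req]) = {s2}, add states in Sat(alarm) with some successor in Z. Already a fixed point.
Sat(E[alarm U A[¬req U req]]) = {s2}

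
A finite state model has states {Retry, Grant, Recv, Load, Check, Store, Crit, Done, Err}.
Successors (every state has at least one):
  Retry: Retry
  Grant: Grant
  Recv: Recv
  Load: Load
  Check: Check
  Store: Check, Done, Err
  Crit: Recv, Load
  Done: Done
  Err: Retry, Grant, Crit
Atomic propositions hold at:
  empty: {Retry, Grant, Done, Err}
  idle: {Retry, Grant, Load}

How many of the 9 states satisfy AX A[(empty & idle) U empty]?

3

Sat(empty & idle) = {Retry, Grant}
A[(empty & idle) U empty]: least fixpoint, start Z0 = Sat(empty) = {Retry, Grant, Done, Err}, add states in Sat(empty & idle) with every successor in Z. Already a fixed point.
Sat(A[(empty & idle) U empty]) = {Retry, Grant, Done, Err}
Sat(AX A[(empty & idle) U empty]) = {s : every successor in {Retry, Grant, Done, Err}} = {Retry, Grant, Done}
|Sat(AX A[(empty & idle) U empty])| = |{Retry, Grant, Done}| = 3.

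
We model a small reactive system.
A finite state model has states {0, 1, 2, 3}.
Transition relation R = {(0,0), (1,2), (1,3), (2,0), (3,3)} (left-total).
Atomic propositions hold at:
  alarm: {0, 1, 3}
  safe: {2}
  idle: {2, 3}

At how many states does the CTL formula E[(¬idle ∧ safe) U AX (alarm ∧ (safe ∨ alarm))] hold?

Sat(¬idle) = {0, 1}
Sat(¬idle ∧ safe) = ∅
Sat(safe ∨ alarm) = {0, 1, 2, 3}
Sat(alarm ∧ (safe ∨ alarm)) = {0, 1, 3}
Sat(AX (alarm ∧ (safe ∨ alarm))) = {s : every successor in {0, 1, 3}} = {0, 2, 3}
E[(¬idle ∧ safe) U AX (alarm ∧ (safe ∨ alarm))]: least fixpoint, start Z0 = Sat(AX (alarm ∧ (safe ∨ alarm))) = {0, 2, 3}, add states in Sat(¬idle ∧ safe) with some successor in Z. Already a fixed point.
Sat(E[(¬idle ∧ safe) U AX (alarm ∧ (safe ∨ alarm))]) = {0, 2, 3}
|Sat(E[(¬idle ∧ safe) U AX (alarm ∧ (safe ∨ alarm))])| = |{0, 2, 3}| = 3.

3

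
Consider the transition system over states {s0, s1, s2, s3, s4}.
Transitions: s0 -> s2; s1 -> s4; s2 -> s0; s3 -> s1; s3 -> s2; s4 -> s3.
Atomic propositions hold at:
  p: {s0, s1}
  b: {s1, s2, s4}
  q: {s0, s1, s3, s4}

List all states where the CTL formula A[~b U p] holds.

Sat(~b) = {s0, s3}
A[~b U p]: least fixpoint, start Z0 = Sat(p) = {s0, s1}, add states in Sat(~b) with every successor in Z. Already a fixed point.
Sat(A[~b U p]) = {s0, s1}

{s0, s1}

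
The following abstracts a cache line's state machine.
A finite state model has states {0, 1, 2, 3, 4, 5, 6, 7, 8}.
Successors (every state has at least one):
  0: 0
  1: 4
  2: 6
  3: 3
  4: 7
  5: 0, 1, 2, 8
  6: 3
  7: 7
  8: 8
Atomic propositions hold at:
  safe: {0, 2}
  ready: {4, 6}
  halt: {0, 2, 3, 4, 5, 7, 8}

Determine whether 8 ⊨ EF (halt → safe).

No

Sat(halt → safe) = {0, 1, 2, 6}
EF (halt → safe): least fixpoint, start Z0 = {0, 1, 2, 6}, add states with some successor in Z. Z1 = {0, 1, 2, 5, 6}; fixed.
Sat(EF (halt → safe)) = {0, 1, 2, 5, 6}
8 ∉ Sat(EF (halt → safe)) = {0, 1, 2, 5, 6}, so the formula does not hold at 8.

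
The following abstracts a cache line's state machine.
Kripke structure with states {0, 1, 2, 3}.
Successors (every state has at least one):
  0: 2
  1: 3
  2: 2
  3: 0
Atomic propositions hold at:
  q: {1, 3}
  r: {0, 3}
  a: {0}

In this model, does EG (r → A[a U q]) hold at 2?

A[a U q]: least fixpoint, start Z0 = Sat(q) = {1, 3}, add states in Sat(a) with every successor in Z. Already a fixed point.
Sat(A[a U q]) = {1, 3}
Sat(r → A[a U q]) = {1, 2, 3}
EG (r → A[a U q]): greatest fixpoint, start Z0 = {1, 2, 3}, keep only states in Sat with some successor in Z. Z1 = {1, 2}; Z2 = {2}; fixed.
Sat(EG (r → A[a U q])) = {2}
2 ∈ Sat(EG (r → A[a U q])) = {2}, so the formula holds at 2.

Yes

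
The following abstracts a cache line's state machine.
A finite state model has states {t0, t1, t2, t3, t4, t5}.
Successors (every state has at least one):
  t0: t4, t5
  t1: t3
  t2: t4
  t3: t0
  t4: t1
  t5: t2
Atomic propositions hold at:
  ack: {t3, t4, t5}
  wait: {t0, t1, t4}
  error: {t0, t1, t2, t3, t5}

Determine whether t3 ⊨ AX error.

Sat(AX error) = {s : every successor in {t0, t1, t2, t3, t5}} = {t1, t3, t4, t5}
t3 ∈ Sat(AX error) = {t1, t3, t4, t5}, so the formula holds at t3.

Yes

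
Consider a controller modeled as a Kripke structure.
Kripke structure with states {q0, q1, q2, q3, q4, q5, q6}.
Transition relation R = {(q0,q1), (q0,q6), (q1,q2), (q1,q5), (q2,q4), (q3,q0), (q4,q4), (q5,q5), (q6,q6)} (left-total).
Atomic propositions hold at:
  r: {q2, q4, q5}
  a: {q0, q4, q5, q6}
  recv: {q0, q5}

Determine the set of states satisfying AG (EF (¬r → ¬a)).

Sat(¬r) = {q0, q1, q3, q6}
Sat(¬a) = {q1, q2, q3}
Sat(¬r → ¬a) = {q1, q2, q3, q4, q5}
EF (¬r → ¬a): least fixpoint, start Z0 = {q1, q2, q3, q4, q5}, add states with some successor in Z. Z1 = {q0, q1, q2, q3, q4, q5}; fixed.
Sat(EF (¬r → ¬a)) = {q0, q1, q2, q3, q4, q5}
AG (EF (¬r → ¬a)): greatest fixpoint, start Z0 = {q0, q1, q2, q3, q4, q5}, keep only states in Sat with every successor in Z. Z1 = {q1, q2, q3, q4, q5}; Z2 = {q1, q2, q4, q5}; fixed.
Sat(AG (EF (¬r → ¬a))) = {q1, q2, q4, q5}

{q1, q2, q4, q5}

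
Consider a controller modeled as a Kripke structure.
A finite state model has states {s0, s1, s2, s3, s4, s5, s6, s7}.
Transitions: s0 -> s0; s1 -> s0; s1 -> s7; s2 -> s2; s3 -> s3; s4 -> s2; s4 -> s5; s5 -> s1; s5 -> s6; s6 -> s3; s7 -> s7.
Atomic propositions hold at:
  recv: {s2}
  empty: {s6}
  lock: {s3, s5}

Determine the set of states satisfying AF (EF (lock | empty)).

Sat(lock | empty) = {s3, s5, s6}
EF (lock | empty): least fixpoint, start Z0 = {s3, s5, s6}, add states with some successor in Z. Z1 = {s3, s4, s5, s6}; fixed.
Sat(EF (lock | empty)) = {s3, s4, s5, s6}
AF (EF (lock | empty)): least fixpoint, start Z0 = {s3, s4, s5, s6}, add states with every successor in Z. Already a fixed point.
Sat(AF (EF (lock | empty))) = {s3, s4, s5, s6}

{s3, s4, s5, s6}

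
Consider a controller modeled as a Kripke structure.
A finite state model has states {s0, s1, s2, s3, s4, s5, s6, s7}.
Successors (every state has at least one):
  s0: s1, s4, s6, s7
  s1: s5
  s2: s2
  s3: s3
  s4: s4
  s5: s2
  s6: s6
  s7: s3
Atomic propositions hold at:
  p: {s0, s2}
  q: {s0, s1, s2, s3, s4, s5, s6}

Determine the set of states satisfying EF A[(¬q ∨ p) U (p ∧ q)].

Sat(¬q) = {s7}
Sat(¬q ∨ p) = {s0, s2, s7}
Sat(p ∧ q) = {s0, s2}
A[(¬q ∨ p) U (p ∧ q)]: least fixpoint, start Z0 = Sat((p ∧ q)) = {s0, s2}, add states in Sat(¬q ∨ p) with every successor in Z. Already a fixed point.
Sat(A[(¬q ∨ p) U (p ∧ q)]) = {s0, s2}
EF A[(¬q ∨ p) U (p ∧ q)]: least fixpoint, start Z0 = {s0, s2}, add states with some successor in Z. Z1 = {s0, s2, s5}; Z2 = {s0, s1, s2, s5}; fixed.
Sat(EF A[(¬q ∨ p) U (p ∧ q)]) = {s0, s1, s2, s5}

{s0, s1, s2, s5}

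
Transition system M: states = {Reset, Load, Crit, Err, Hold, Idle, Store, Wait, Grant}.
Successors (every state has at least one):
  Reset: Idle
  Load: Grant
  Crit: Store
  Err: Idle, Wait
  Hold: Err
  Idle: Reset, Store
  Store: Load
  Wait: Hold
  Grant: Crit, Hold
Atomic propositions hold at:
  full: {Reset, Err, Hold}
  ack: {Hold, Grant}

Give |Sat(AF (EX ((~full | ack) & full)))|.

Sat(~full) = {Load, Crit, Idle, Store, Wait, Grant}
Sat(~full | ack) = {Load, Crit, Hold, Idle, Store, Wait, Grant}
Sat((~full | ack) & full) = {Hold}
Sat(EX ((~full | ack) & full)) = {s : some successor in {Hold}} = {Wait, Grant}
AF (EX ((~full | ack) & full)): least fixpoint, start Z0 = {Wait, Grant}, add states with every successor in Z. Z1 = {Load, Wait, Grant}; Z2 = {Load, Store, Wait, Grant}; Z3 = {Load, Crit, Store, Wait, Grant}; fixed.
Sat(AF (EX ((~full | ack) & full))) = {Load, Crit, Store, Wait, Grant}
|Sat(AF (EX ((~full | ack) & full)))| = |{Load, Crit, Store, Wait, Grant}| = 5.

5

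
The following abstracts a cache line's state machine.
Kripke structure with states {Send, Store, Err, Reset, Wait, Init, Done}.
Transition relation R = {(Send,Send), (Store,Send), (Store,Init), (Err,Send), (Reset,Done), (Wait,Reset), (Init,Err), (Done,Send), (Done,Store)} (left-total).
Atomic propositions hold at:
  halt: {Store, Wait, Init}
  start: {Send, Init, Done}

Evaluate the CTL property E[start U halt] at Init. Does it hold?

E[start U halt]: least fixpoint, start Z0 = Sat(halt) = {Store, Wait, Init}, add states in Sat(start) with some successor in Z. Z1 = {Store, Wait, Init, Done}; fixed.
Sat(E[start U halt]) = {Store, Wait, Init, Done}
Init ∈ Sat(E[start U halt]) = {Store, Wait, Init, Done}, so the formula holds at Init.

Yes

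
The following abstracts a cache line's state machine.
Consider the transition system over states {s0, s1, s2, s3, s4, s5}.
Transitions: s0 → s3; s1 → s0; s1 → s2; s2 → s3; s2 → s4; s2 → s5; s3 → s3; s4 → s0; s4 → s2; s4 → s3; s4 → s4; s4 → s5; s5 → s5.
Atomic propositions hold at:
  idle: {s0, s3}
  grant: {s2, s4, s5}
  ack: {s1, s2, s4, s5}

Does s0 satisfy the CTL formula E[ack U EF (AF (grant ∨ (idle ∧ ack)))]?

No

Sat(idle ∧ ack) = ∅
Sat(grant ∨ (idle ∧ ack)) = {s2, s4, s5}
AF (grant ∨ (idle ∧ ack)): least fixpoint, start Z0 = {s2, s4, s5}, add states with every successor in Z. Already a fixed point.
Sat(AF (grant ∨ (idle ∧ ack))) = {s2, s4, s5}
EF (AF (grant ∨ (idle ∧ ack))): least fixpoint, start Z0 = {s2, s4, s5}, add states with some successor in Z. Z1 = {s1, s2, s4, s5}; fixed.
Sat(EF (AF (grant ∨ (idle ∧ ack)))) = {s1, s2, s4, s5}
E[ack U EF (AF (grant ∨ (idle ∧ ack)))]: least fixpoint, start Z0 = Sat(EF (AF (grant ∨ (idle ∧ ack)))) = {s1, s2, s4, s5}, add states in Sat(ack) with some successor in Z. Already a fixed point.
Sat(E[ack U EF (AF (grant ∨ (idle ∧ ack)))]) = {s1, s2, s4, s5}
s0 ∉ Sat(E[ack U EF (AF (grant ∨ (idle ∧ ack)))]) = {s1, s2, s4, s5}, so the formula does not hold at s0.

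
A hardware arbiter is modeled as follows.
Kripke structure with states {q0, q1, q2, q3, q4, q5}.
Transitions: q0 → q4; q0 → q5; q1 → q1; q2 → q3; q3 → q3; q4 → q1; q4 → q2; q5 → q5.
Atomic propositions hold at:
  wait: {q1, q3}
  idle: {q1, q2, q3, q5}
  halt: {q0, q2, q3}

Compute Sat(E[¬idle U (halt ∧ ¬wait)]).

{q0, q2, q4}

Sat(¬idle) = {q0, q4}
Sat(¬wait) = {q0, q2, q4, q5}
Sat(halt ∧ ¬wait) = {q0, q2}
E[¬idle U (halt ∧ ¬wait)]: least fixpoint, start Z0 = Sat((halt ∧ ¬wait)) = {q0, q2}, add states in Sat(¬idle) with some successor in Z. Z1 = {q0, q2, q4}; fixed.
Sat(E[¬idle U (halt ∧ ¬wait)]) = {q0, q2, q4}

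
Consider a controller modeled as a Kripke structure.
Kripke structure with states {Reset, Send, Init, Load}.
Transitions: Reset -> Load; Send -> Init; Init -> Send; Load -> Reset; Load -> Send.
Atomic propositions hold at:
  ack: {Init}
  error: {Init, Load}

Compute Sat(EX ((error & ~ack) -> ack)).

Sat(~ack) = {Reset, Send, Load}
Sat(error & ~ack) = {Load}
Sat((error & ~ack) -> ack) = {Reset, Send, Init}
Sat(EX ((error & ~ack) -> ack)) = {s : some successor in {Reset, Send, Init}} = {Send, Init, Load}

{Send, Init, Load}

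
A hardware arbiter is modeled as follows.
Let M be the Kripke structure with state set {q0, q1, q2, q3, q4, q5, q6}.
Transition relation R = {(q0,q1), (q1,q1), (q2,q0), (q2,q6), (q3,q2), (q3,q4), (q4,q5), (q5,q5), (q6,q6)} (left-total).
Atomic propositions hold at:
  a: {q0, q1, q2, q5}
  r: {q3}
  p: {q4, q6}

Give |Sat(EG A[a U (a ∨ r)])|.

5

Sat(a ∨ r) = {q0, q1, q2, q3, q5}
A[a U (a ∨ r)]: least fixpoint, start Z0 = Sat((a ∨ r)) = {q0, q1, q2, q3, q5}, add states in Sat(a) with every successor in Z. Already a fixed point.
Sat(A[a U (a ∨ r)]) = {q0, q1, q2, q3, q5}
EG A[a U (a ∨ r)]: greatest fixpoint, start Z0 = {q0, q1, q2, q3, q5}, keep only states in Sat with some successor in Z. Already a fixed point.
Sat(EG A[a U (a ∨ r)]) = {q0, q1, q2, q3, q5}
|Sat(EG A[a U (a ∨ r)])| = |{q0, q1, q2, q3, q5}| = 5.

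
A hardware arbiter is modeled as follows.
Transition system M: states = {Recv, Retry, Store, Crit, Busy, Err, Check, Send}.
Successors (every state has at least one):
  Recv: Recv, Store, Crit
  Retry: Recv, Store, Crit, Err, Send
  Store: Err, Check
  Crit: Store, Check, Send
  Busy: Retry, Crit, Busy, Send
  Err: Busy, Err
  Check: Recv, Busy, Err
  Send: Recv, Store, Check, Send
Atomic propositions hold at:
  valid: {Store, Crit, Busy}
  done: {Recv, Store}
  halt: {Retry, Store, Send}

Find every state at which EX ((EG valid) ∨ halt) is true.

{Recv, Retry, Crit, Busy, Err, Check, Send}

EG valid: greatest fixpoint, start Z0 = {Store, Crit, Busy}, keep only states in Sat with some successor in Z. Z1 = {Crit, Busy}; Z2 = {Busy}; fixed.
Sat(EG valid) = {Busy}
Sat((EG valid) ∨ halt) = {Retry, Store, Busy, Send}
Sat(EX ((EG valid) ∨ halt)) = {s : some successor in {Retry, Store, Busy, Send}} = {Recv, Retry, Crit, Busy, Err, Check, Send}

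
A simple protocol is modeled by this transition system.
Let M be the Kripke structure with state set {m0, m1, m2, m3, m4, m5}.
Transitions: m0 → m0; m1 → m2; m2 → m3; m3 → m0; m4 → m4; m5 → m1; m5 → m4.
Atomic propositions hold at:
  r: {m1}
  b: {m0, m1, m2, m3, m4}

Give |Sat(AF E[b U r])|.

E[b U r]: least fixpoint, start Z0 = Sat(r) = {m1}, add states in Sat(b) with some successor in Z. Already a fixed point.
Sat(E[b U r]) = {m1}
AF E[b U r]: least fixpoint, start Z0 = {m1}, add states with every successor in Z. Already a fixed point.
Sat(AF E[b U r]) = {m1}
|Sat(AF E[b U r])| = |{m1}| = 1.

1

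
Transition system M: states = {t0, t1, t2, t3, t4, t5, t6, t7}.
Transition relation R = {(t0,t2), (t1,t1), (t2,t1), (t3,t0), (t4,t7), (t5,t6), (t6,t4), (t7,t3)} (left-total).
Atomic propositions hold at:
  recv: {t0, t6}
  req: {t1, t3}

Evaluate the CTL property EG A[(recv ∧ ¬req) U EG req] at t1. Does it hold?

Yes

Sat(¬req) = {t0, t2, t4, t5, t6, t7}
Sat(recv ∧ ¬req) = {t0, t6}
EG req: greatest fixpoint, start Z0 = {t1, t3}, keep only states in Sat with some successor in Z. Z1 = {t1}; fixed.
Sat(EG req) = {t1}
A[(recv ∧ ¬req) U EG req]: least fixpoint, start Z0 = Sat(EG req) = {t1}, add states in Sat(recv ∧ ¬req) with every successor in Z. Already a fixed point.
Sat(A[(recv ∧ ¬req) U EG req]) = {t1}
EG A[(recv ∧ ¬req) U EG req]: greatest fixpoint, start Z0 = {t1}, keep only states in Sat with some successor in Z. Already a fixed point.
Sat(EG A[(recv ∧ ¬req) U EG req]) = {t1}
t1 ∈ Sat(EG A[(recv ∧ ¬req) U EG req]) = {t1}, so the formula holds at t1.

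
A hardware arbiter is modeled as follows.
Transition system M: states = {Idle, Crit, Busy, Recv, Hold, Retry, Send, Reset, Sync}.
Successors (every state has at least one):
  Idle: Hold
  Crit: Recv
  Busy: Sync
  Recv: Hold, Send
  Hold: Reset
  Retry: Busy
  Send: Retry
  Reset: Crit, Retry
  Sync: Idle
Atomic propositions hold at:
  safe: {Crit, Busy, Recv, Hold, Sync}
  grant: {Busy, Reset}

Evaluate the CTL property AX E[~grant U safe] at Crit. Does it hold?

Yes

Sat(~grant) = {Idle, Crit, Recv, Hold, Retry, Send, Sync}
E[~grant U safe]: least fixpoint, start Z0 = Sat(safe) = {Crit, Busy, Recv, Hold, Sync}, add states in Sat(~grant) with some successor in Z. Z1 = {Idle, Crit, Busy, Recv, Hold, Retry, Sync}; Z2 = {Idle, Crit, Busy, Recv, Hold, Retry, Send, Sync}; fixed.
Sat(E[~grant U safe]) = {Idle, Crit, Busy, Recv, Hold, Retry, Send, Sync}
Sat(AX E[~grant U safe]) = {s : every successor in {Idle, Crit, Busy, Recv, Hold, Retry, Send, Sync}} = {Idle, Crit, Busy, Recv, Retry, Send, Reset, Sync}
Crit ∈ Sat(AX E[~grant U safe]) = {Idle, Crit, Busy, Recv, Retry, Send, Reset, Sync}, so the formula holds at Crit.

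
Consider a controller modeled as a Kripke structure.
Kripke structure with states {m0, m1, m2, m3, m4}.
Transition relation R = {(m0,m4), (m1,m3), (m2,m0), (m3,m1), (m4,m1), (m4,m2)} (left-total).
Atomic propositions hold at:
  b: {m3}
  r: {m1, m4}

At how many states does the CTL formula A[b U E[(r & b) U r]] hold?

3

Sat(r & b) = ∅
E[(r & b) U r]: least fixpoint, start Z0 = Sat(r) = {m1, m4}, add states in Sat(r & b) with some successor in Z. Already a fixed point.
Sat(E[(r & b) U r]) = {m1, m4}
A[b U E[(r & b) U r]]: least fixpoint, start Z0 = Sat(E[(r & b) U r]) = {m1, m4}, add states in Sat(b) with every successor in Z. Z1 = {m1, m3, m4}; fixed.
Sat(A[b U E[(r & b) U r]]) = {m1, m3, m4}
|Sat(A[b U E[(r & b) U r]])| = |{m1, m3, m4}| = 3.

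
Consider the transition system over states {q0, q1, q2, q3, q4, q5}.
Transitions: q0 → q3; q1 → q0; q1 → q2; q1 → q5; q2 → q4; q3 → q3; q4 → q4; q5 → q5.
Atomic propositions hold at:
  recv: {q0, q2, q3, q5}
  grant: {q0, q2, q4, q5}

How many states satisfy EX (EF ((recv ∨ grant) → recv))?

4

Sat(recv ∨ grant) = {q0, q2, q3, q4, q5}
Sat((recv ∨ grant) → recv) = {q0, q1, q2, q3, q5}
EF ((recv ∨ grant) → recv): least fixpoint, start Z0 = {q0, q1, q2, q3, q5}, add states with some successor in Z. Already a fixed point.
Sat(EF ((recv ∨ grant) → recv)) = {q0, q1, q2, q3, q5}
Sat(EX (EF ((recv ∨ grant) → recv))) = {s : some successor in {q0, q1, q2, q3, q5}} = {q0, q1, q3, q5}
|Sat(EX (EF ((recv ∨ grant) → recv)))| = |{q0, q1, q3, q5}| = 4.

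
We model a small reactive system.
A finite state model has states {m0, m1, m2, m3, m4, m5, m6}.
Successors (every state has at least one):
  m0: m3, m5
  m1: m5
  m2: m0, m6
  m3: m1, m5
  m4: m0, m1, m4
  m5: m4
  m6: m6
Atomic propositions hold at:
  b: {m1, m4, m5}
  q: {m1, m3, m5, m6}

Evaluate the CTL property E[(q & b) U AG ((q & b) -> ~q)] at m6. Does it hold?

Sat(q & b) = {m1, m5}
Sat(~q) = {m0, m2, m4}
Sat((q & b) -> ~q) = {m0, m2, m3, m4, m6}
AG ((q & b) -> ~q): greatest fixpoint, start Z0 = {m0, m2, m3, m4, m6}, keep only states in Sat with every successor in Z. Z1 = {m2, m6}; Z2 = {m6}; fixed.
Sat(AG ((q & b) -> ~q)) = {m6}
E[(q & b) U AG ((q & b) -> ~q)]: least fixpoint, start Z0 = Sat(AG ((q & b) -> ~q)) = {m6}, add states in Sat(q & b) with some successor in Z. Already a fixed point.
Sat(E[(q & b) U AG ((q & b) -> ~q)]) = {m6}
m6 ∈ Sat(E[(q & b) U AG ((q & b) -> ~q)]) = {m6}, so the formula holds at m6.

Yes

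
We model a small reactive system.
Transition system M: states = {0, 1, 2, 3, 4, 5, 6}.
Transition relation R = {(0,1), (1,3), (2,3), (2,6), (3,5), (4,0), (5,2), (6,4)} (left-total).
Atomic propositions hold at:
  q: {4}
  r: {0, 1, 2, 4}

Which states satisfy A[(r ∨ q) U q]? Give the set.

{4}

Sat(r ∨ q) = {0, 1, 2, 4}
A[(r ∨ q) U q]: least fixpoint, start Z0 = Sat(q) = {4}, add states in Sat(r ∨ q) with every successor in Z. Already a fixed point.
Sat(A[(r ∨ q) U q]) = {4}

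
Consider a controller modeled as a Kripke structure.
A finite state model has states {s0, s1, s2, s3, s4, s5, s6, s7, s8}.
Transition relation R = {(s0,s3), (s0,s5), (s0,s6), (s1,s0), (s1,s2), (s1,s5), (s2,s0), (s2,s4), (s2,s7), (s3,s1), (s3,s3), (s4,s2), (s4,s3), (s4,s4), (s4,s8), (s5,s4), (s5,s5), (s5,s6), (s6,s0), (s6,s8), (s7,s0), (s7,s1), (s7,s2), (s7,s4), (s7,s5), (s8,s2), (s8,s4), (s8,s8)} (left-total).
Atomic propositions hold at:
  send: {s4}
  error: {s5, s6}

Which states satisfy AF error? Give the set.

{s5, s6}

AF error: least fixpoint, start Z0 = {s5, s6}, add states with every successor in Z. Already a fixed point.
Sat(AF error) = {s5, s6}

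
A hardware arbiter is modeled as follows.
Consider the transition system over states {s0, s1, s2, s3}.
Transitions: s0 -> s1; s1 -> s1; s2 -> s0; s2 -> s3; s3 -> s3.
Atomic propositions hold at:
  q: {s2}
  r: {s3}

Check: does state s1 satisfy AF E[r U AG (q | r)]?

Sat(q | r) = {s2, s3}
AG (q | r): greatest fixpoint, start Z0 = {s2, s3}, keep only states in Sat with every successor in Z. Z1 = {s3}; fixed.
Sat(AG (q | r)) = {s3}
E[r U AG (q | r)]: least fixpoint, start Z0 = Sat(AG (q | r)) = {s3}, add states in Sat(r) with some successor in Z. Already a fixed point.
Sat(E[r U AG (q | r)]) = {s3}
AF E[r U AG (q | r)]: least fixpoint, start Z0 = {s3}, add states with every successor in Z. Already a fixed point.
Sat(AF E[r U AG (q | r)]) = {s3}
s1 ∉ Sat(AF E[r U AG (q | r)]) = {s3}, so the formula does not hold at s1.

No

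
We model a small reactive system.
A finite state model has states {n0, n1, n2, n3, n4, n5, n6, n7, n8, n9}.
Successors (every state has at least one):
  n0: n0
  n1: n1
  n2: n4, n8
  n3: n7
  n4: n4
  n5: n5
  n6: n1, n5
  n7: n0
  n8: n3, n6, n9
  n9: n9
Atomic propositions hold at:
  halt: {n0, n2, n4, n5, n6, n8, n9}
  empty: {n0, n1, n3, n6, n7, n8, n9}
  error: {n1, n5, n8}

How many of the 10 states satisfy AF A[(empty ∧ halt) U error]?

Sat(empty ∧ halt) = {n0, n6, n8, n9}
A[(empty ∧ halt) U error]: least fixpoint, start Z0 = Sat(error) = {n1, n5, n8}, add states in Sat(empty ∧ halt) with every successor in Z. Z1 = {n1, n5, n6, n8}; fixed.
Sat(A[(empty ∧ halt) U error]) = {n1, n5, n6, n8}
AF A[(empty ∧ halt) U error]: least fixpoint, start Z0 = {n1, n5, n6, n8}, add states with every successor in Z. Already a fixed point.
Sat(AF A[(empty ∧ halt) U error]) = {n1, n5, n6, n8}
|Sat(AF A[(empty ∧ halt) U error])| = |{n1, n5, n6, n8}| = 4.

4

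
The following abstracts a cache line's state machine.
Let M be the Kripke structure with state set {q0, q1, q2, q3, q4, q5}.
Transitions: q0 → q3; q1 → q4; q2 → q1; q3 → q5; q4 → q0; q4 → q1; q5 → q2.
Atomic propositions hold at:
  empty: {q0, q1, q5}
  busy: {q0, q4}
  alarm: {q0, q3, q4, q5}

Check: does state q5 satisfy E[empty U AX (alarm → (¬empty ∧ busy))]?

Sat(¬empty) = {q2, q3, q4}
Sat(¬empty ∧ busy) = {q4}
Sat(alarm → (¬empty ∧ busy)) = {q1, q2, q4}
Sat(AX (alarm → (¬empty ∧ busy))) = {s : every successor in {q1, q2, q4}} = {q1, q2, q5}
E[empty U AX (alarm → (¬empty ∧ busy))]: least fixpoint, start Z0 = Sat(AX (alarm → (¬empty ∧ busy))) = {q1, q2, q5}, add states in Sat(empty) with some successor in Z. Already a fixed point.
Sat(E[empty U AX (alarm → (¬empty ∧ busy))]) = {q1, q2, q5}
q5 ∈ Sat(E[empty U AX (alarm → (¬empty ∧ busy))]) = {q1, q2, q5}, so the formula holds at q5.

Yes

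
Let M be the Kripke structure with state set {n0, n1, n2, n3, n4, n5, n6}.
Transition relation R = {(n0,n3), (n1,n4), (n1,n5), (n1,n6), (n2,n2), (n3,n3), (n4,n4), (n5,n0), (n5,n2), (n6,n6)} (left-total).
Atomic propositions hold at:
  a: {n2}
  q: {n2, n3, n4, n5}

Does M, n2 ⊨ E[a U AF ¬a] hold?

No

Sat(¬a) = {n0, n1, n3, n4, n5, n6}
AF ¬a: least fixpoint, start Z0 = {n0, n1, n3, n4, n5, n6}, add states with every successor in Z. Already a fixed point.
Sat(AF ¬a) = {n0, n1, n3, n4, n5, n6}
E[a U AF ¬a]: least fixpoint, start Z0 = Sat(AF ¬a) = {n0, n1, n3, n4, n5, n6}, add states in Sat(a) with some successor in Z. Already a fixed point.
Sat(E[a U AF ¬a]) = {n0, n1, n3, n4, n5, n6}
n2 ∉ Sat(E[a U AF ¬a]) = {n0, n1, n3, n4, n5, n6}, so the formula does not hold at n2.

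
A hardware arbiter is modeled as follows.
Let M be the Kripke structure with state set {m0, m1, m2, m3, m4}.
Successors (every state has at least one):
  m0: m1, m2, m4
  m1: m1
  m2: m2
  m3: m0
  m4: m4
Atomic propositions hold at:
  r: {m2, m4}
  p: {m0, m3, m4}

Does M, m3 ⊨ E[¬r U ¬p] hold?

Sat(¬r) = {m0, m1, m3}
Sat(¬p) = {m1, m2}
E[¬r U ¬p]: least fixpoint, start Z0 = Sat(¬p) = {m1, m2}, add states in Sat(¬r) with some successor in Z. Z1 = {m0, m1, m2}; Z2 = {m0, m1, m2, m3}; fixed.
Sat(E[¬r U ¬p]) = {m0, m1, m2, m3}
m3 ∈ Sat(E[¬r U ¬p]) = {m0, m1, m2, m3}, so the formula holds at m3.

Yes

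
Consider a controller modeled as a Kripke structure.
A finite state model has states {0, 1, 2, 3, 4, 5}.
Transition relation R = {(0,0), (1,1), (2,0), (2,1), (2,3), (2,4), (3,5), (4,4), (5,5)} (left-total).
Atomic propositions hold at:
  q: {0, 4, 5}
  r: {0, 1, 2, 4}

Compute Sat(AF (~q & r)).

Sat(~q) = {1, 2, 3}
Sat(~q & r) = {1, 2}
AF (~q & r): least fixpoint, start Z0 = {1, 2}, add states with every successor in Z. Already a fixed point.
Sat(AF (~q & r)) = {1, 2}

{1, 2}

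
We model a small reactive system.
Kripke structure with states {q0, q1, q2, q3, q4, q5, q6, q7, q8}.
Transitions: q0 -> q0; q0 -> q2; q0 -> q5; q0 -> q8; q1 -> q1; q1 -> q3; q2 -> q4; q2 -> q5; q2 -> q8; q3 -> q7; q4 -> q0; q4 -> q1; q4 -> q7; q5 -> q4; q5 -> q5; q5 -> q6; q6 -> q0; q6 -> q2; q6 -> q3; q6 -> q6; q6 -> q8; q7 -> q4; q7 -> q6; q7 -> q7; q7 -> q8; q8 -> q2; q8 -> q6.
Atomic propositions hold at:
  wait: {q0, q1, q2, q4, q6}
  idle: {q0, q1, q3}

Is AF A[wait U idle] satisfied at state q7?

No

A[wait U idle]: least fixpoint, start Z0 = Sat(idle) = {q0, q1, q3}, add states in Sat(wait) with every successor in Z. Already a fixed point.
Sat(A[wait U idle]) = {q0, q1, q3}
AF A[wait U idle]: least fixpoint, start Z0 = {q0, q1, q3}, add states with every successor in Z. Already a fixed point.
Sat(AF A[wait U idle]) = {q0, q1, q3}
q7 ∉ Sat(AF A[wait U idle]) = {q0, q1, q3}, so the formula does not hold at q7.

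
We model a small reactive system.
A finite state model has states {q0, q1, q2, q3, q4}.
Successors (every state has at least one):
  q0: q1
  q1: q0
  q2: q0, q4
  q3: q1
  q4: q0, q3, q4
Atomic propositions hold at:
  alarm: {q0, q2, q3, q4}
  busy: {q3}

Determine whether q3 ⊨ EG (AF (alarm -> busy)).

Sat(alarm -> busy) = {q1, q3}
AF (alarm -> busy): least fixpoint, start Z0 = {q1, q3}, add states with every successor in Z. Z1 = {q0, q1, q3}; fixed.
Sat(AF (alarm -> busy)) = {q0, q1, q3}
EG (AF (alarm -> busy)): greatest fixpoint, start Z0 = {q0, q1, q3}, keep only states in Sat with some successor in Z. Already a fixed point.
Sat(EG (AF (alarm -> busy))) = {q0, q1, q3}
q3 ∈ Sat(EG (AF (alarm -> busy))) = {q0, q1, q3}, so the formula holds at q3.

Yes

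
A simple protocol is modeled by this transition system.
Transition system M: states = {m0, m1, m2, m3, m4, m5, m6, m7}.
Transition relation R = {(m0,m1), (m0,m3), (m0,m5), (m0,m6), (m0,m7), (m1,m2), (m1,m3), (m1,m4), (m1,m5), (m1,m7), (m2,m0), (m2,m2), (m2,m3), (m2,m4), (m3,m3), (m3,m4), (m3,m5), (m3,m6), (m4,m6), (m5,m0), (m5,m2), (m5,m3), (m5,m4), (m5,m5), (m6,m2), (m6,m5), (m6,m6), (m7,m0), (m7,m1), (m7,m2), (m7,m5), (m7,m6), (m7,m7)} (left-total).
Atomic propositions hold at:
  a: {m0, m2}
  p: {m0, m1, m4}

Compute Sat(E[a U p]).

E[a U p]: least fixpoint, start Z0 = Sat(p) = {m0, m1, m4}, add states in Sat(a) with some successor in Z. Z1 = {m0, m1, m2, m4}; fixed.
Sat(E[a U p]) = {m0, m1, m2, m4}

{m0, m1, m2, m4}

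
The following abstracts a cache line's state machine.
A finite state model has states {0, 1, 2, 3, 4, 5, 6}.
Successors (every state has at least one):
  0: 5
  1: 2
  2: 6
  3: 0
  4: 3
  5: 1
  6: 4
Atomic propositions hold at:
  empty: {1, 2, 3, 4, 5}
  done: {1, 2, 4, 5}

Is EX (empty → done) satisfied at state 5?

Yes

Sat(empty → done) = {0, 1, 2, 4, 5, 6}
Sat(EX (empty → done)) = {s : some successor in {0, 1, 2, 4, 5, 6}} = {0, 1, 2, 3, 5, 6}
5 ∈ Sat(EX (empty → done)) = {0, 1, 2, 3, 5, 6}, so the formula holds at 5.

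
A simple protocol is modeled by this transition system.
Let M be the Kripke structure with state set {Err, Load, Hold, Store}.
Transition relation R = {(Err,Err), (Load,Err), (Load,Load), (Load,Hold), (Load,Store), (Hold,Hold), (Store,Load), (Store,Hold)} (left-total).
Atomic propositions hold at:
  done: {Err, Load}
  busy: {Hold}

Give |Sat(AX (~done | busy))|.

Sat(~done) = {Hold, Store}
Sat(~done | busy) = {Hold, Store}
Sat(AX (~done | busy)) = {s : every successor in {Hold, Store}} = {Hold}
|Sat(AX (~done | busy))| = |{Hold}| = 1.

1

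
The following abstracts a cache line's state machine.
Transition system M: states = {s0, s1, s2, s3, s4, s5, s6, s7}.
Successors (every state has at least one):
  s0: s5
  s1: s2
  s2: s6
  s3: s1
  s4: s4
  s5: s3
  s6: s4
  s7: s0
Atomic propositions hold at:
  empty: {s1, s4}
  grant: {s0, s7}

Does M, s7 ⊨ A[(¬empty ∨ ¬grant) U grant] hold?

Sat(¬empty) = {s0, s2, s3, s5, s6, s7}
Sat(¬grant) = {s1, s2, s3, s4, s5, s6}
Sat(¬empty ∨ ¬grant) = {s0, s1, s2, s3, s4, s5, s6, s7}
A[(¬empty ∨ ¬grant) U grant]: least fixpoint, start Z0 = Sat(grant) = {s0, s7}, add states in Sat(¬empty ∨ ¬grant) with every successor in Z. Already a fixed point.
Sat(A[(¬empty ∨ ¬grant) U grant]) = {s0, s7}
s7 ∈ Sat(A[(¬empty ∨ ¬grant) U grant]) = {s0, s7}, so the formula holds at s7.

Yes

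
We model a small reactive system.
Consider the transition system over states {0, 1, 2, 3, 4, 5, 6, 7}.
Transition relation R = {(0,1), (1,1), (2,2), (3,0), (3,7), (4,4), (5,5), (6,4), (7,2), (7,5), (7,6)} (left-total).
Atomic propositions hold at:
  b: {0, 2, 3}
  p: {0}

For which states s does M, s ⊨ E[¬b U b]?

{0, 2, 3, 7}

Sat(¬b) = {1, 4, 5, 6, 7}
E[¬b U b]: least fixpoint, start Z0 = Sat(b) = {0, 2, 3}, add states in Sat(¬b) with some successor in Z. Z1 = {0, 2, 3, 7}; fixed.
Sat(E[¬b U b]) = {0, 2, 3, 7}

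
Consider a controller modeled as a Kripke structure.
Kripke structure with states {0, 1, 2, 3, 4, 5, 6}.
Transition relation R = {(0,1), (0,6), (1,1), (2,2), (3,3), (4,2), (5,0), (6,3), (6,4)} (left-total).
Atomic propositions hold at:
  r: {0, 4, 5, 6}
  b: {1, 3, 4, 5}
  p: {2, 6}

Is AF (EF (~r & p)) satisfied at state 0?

Yes

Sat(~r) = {1, 2, 3}
Sat(~r & p) = {2}
EF (~r & p): least fixpoint, start Z0 = {2}, add states with some successor in Z. Z1 = {2, 4}; Z2 = {2, 4, 6}; Z3 = {0, 2, 4, 6}; Z4 = {0, 2, 4, 5, 6}; fixed.
Sat(EF (~r & p)) = {0, 2, 4, 5, 6}
AF (EF (~r & p)): least fixpoint, start Z0 = {0, 2, 4, 5, 6}, add states with every successor in Z. Already a fixed point.
Sat(AF (EF (~r & p))) = {0, 2, 4, 5, 6}
0 ∈ Sat(AF (EF (~r & p))) = {0, 2, 4, 5, 6}, so the formula holds at 0.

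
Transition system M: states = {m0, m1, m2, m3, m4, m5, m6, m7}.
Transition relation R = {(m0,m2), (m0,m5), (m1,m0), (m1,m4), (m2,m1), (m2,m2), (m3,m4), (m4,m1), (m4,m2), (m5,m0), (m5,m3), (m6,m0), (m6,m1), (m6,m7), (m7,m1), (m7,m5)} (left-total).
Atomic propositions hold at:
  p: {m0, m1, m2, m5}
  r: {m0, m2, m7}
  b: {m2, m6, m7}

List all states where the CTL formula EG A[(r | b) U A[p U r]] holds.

{m0, m2}

Sat(r | b) = {m0, m2, m6, m7}
A[p U r]: least fixpoint, start Z0 = Sat(r) = {m0, m2, m7}, add states in Sat(p) with every successor in Z. Already a fixed point.
Sat(A[p U r]) = {m0, m2, m7}
A[(r | b) U A[p U r]]: least fixpoint, start Z0 = Sat(A[p U r]) = {m0, m2, m7}, add states in Sat(r | b) with every successor in Z. Already a fixed point.
Sat(A[(r | b) U A[p U r]]) = {m0, m2, m7}
EG A[(r | b) U A[p U r]]: greatest fixpoint, start Z0 = {m0, m2, m7}, keep only states in Sat with some successor in Z. Z1 = {m0, m2}; fixed.
Sat(EG A[(r | b) U A[p U r]]) = {m0, m2}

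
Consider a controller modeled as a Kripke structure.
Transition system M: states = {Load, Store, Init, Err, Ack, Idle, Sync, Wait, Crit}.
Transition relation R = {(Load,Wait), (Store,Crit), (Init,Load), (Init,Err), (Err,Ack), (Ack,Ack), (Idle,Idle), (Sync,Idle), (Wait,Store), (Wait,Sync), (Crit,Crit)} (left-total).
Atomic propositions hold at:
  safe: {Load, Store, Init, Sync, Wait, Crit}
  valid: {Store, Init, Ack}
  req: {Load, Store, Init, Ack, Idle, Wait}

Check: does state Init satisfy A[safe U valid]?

A[safe U valid]: least fixpoint, start Z0 = Sat(valid) = {Store, Init, Ack}, add states in Sat(safe) with every successor in Z. Already a fixed point.
Sat(A[safe U valid]) = {Store, Init, Ack}
Init ∈ Sat(A[safe U valid]) = {Store, Init, Ack}, so the formula holds at Init.

Yes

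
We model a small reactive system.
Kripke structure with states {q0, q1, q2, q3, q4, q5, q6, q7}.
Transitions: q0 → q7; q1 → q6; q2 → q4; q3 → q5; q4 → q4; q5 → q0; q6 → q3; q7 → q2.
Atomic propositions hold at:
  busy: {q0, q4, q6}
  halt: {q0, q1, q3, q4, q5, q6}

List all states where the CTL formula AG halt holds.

AG halt: greatest fixpoint, start Z0 = {q0, q1, q3, q4, q5, q6}, keep only states in Sat with every successor in Z. Z1 = {q1, q3, q4, q5, q6}; Z2 = {q1, q3, q4, q6}; Z3 = {q1, q4, q6}; Z4 = {q1, q4}; Z5 = {q4}; fixed.
Sat(AG halt) = {q4}

{q4}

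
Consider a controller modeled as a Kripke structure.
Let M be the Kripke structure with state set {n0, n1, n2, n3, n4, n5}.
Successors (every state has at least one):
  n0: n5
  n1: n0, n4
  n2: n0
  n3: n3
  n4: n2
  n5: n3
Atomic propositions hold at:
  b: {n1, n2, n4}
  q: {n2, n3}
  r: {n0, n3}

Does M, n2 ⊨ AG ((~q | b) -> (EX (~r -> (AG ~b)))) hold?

Sat(~q) = {n0, n1, n4, n5}
Sat(~q | b) = {n0, n1, n2, n4, n5}
Sat(~r) = {n1, n2, n4, n5}
Sat(~b) = {n0, n3, n5}
AG ~b: greatest fixpoint, start Z0 = {n0, n3, n5}, keep only states in Sat with every successor in Z. Already a fixed point.
Sat(AG ~b) = {n0, n3, n5}
Sat(~r -> (AG ~b)) = {n0, n3, n5}
Sat(EX (~r -> (AG ~b))) = {s : some successor in {n0, n3, n5}} = {n0, n1, n2, n3, n5}
Sat((~q | b) -> (EX (~r -> (AG ~b)))) = {n0, n1, n2, n3, n5}
AG ((~q | b) -> (EX (~r -> (AG ~b)))): greatest fixpoint, start Z0 = {n0, n1, n2, n3, n5}, keep only states in Sat with every successor in Z. Z1 = {n0, n2, n3, n5}; fixed.
Sat(AG ((~q | b) -> (EX (~r -> (AG ~b))))) = {n0, n2, n3, n5}
n2 ∈ Sat(AG ((~q | b) -> (EX (~r -> (AG ~b))))) = {n0, n2, n3, n5}, so the formula holds at n2.

Yes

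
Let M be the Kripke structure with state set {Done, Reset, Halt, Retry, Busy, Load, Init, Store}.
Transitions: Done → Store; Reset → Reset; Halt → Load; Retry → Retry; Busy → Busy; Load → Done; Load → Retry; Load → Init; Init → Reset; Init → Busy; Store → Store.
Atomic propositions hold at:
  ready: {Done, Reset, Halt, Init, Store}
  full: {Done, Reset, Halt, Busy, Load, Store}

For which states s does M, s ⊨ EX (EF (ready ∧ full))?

{Done, Reset, Halt, Load, Init, Store}

Sat(ready ∧ full) = {Done, Reset, Halt, Store}
EF (ready ∧ full): least fixpoint, start Z0 = {Done, Reset, Halt, Store}, add states with some successor in Z. Z1 = {Done, Reset, Halt, Load, Init, Store}; fixed.
Sat(EF (ready ∧ full)) = {Done, Reset, Halt, Load, Init, Store}
Sat(EX (EF (ready ∧ full))) = {s : some successor in {Done, Reset, Halt, Load, Init, Store}} = {Done, Reset, Halt, Load, Init, Store}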